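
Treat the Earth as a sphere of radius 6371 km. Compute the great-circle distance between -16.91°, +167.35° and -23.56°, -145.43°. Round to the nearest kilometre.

4960 km

Δλ = -145.43 − 167.35 = -312.78°; wrapped into (−180°, 180°]: 47.22°.
Δφ = -23.56 − -16.91 = -6.65°.
a = sin²(Δφ/2) + cos φ₁ · cos φ₂ · sin²(Δλ/2) = 0.144043.
c = 2·atan2(√a, √(1−a)) = 0.77858 rad → d = 6371·c ≈ 4960.31 km.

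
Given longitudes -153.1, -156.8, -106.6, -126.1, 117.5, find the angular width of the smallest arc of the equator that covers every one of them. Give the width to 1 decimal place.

135.9°

Sort the longitudes: -156.8°, -153.1°, -126.1°, -106.6°, +117.5°.
Eastward gaps between consecutive values (wrapping around): 3.7°, 27.0°, 19.5°, 224.1°, 85.7°.
Largest gap = 224.1° ⇒ minimal covering band is its complement: 360° − 224.1° = 135.9°.
Band runs from +117.5° eastward to -106.6°, crossing the antimeridian.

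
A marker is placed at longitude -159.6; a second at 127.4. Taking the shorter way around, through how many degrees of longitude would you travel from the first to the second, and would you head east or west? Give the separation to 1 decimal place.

73.0° west

Raw difference: 127.4 − -159.6 = 287.0°.
Normalise into (−180°, 180°]: 287.0° − 360° = -73.0°.
Negative ⇒ the second point lies to the west; separation 73.0°.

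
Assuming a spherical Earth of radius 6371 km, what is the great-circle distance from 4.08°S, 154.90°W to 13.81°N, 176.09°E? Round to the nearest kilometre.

Δλ = 176.09 − -154.90 = 330.99°; wrapped into (−180°, 180°]: -29.01°.
Δφ = 13.81 − -4.08 = 17.89°.
a = sin²(Δφ/2) + cos φ₁ · cos φ₂ · sin²(Δλ/2) = 0.084941.
c = 2·atan2(√a, √(1−a)) = 0.59148 rad → d = 6371·c ≈ 3768.29 km.

3768 km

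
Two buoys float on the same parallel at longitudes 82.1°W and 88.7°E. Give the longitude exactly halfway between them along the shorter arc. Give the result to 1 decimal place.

3.3°E

Signed shortest Δλ from -82.1° to +88.7° is +170.8°.
Midpoint longitude = -82.1° + (+170.8°)/2 = -82.1° + 85.4° = +3.3°.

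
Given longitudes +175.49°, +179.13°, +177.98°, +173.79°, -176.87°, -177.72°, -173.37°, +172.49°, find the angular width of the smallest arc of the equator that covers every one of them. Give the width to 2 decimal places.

Sort the longitudes: -177.72°, -176.87°, -173.37°, +172.49°, +173.79°, +175.49°, +177.98°, +179.13°.
Eastward gaps between consecutive values (wrapping around): 0.85°, 3.50°, 345.86°, 1.30°, 1.70°, 2.49°, 1.15°, 3.15°.
Largest gap = 345.86° ⇒ minimal covering band is its complement: 360° − 345.86° = 14.14°.
Band runs from +172.49° eastward to -173.37°, crossing the antimeridian.

14.14°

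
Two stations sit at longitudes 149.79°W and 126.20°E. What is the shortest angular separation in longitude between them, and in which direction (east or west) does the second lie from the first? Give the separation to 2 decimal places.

Raw difference: 126.20 − -149.79 = 275.99°.
Normalise into (−180°, 180°]: 275.99° − 360° = -84.01°.
Negative ⇒ the second point lies to the west; separation 84.01°.

84.01° west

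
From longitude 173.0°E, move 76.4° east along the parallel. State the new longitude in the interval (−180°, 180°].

110.6°W

Start at +173.0°; shift +76.4° → +249.4°.
+249.4° lies outside (−180°, 180°]; subtract 360° → -110.6°.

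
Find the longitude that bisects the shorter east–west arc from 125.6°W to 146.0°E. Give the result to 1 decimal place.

169.8°W

Signed shortest Δλ from -125.6° to +146.0° is -88.4°.
Midpoint longitude = -125.6° + (-88.4°)/2 = -125.6° − 44.2° = -169.8°.
(The naïve average (-125.6 + +146.0)/2 = 10.2° is on the wrong side of the globe.)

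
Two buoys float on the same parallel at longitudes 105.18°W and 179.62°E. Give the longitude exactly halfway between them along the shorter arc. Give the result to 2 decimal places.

142.78°W

Signed shortest Δλ from -105.18° to +179.62° is -75.20°.
Midpoint longitude = -105.18° + (-75.20°)/2 = -105.18° − 37.60° = -142.78°.
(The naïve average (-105.18 + +179.62)/2 = 37.22° is on the wrong side of the globe.)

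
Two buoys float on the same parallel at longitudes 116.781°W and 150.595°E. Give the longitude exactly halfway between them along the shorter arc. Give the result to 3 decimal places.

Signed shortest Δλ from -116.781° to +150.595° is -92.624°.
Midpoint longitude = -116.781° + (-92.624°)/2 = -116.781° − 46.312° = -163.093°.
(The naïve average (-116.781 + +150.595)/2 = 16.907° is on the wrong side of the globe.)

163.093°W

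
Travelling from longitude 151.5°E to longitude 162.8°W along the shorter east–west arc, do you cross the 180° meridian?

Naïve |-162.8 − 151.5| = 314.3° > 180°, so the shorter arc goes the other way round — across 180°.
Signed shortest Δλ = ((-162.8 − 151.5 + 180) mod 360) − 180 = 45.7°.
Going east by 45.7° from +151.5° passes through 180° before reaching -162.8°.

Yes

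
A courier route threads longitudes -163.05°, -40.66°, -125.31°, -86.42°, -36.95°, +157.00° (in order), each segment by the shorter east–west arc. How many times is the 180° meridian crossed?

1

Leg 1: -163.05° → -40.66°, shortest Δλ = 122.39° (east) — does not cross 180°.
Leg 2: -40.66° → -125.31°, shortest Δλ = -84.65° (west) — does not cross 180°.
Leg 3: -125.31° → -86.42°, shortest Δλ = 38.89° (east) — does not cross 180°.
Leg 4: -86.42° → -36.95°, shortest Δλ = 49.47° (east) — does not cross 180°.
Leg 5: -36.95° → +157.00°, shortest Δλ = -166.05° (west) — crosses 180°.
Total crossings: 1.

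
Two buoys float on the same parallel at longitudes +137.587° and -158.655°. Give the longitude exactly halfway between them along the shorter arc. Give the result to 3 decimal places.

+169.466°

Signed shortest Δλ from +137.587° to -158.655° is +63.758°.
Midpoint longitude = +137.587° + (+63.758°)/2 = +137.587° + 31.879° = +169.466°.
(The naïve average (+137.587 + -158.655)/2 = -10.534° is on the wrong side of the globe.)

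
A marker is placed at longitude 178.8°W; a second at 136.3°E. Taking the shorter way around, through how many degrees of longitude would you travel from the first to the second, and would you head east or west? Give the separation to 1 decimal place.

Raw difference: 136.3 − -178.8 = 315.1°.
Normalise into (−180°, 180°]: 315.1° − 360° = -44.9°.
Negative ⇒ the second point lies to the west; separation 44.9°.

44.9° west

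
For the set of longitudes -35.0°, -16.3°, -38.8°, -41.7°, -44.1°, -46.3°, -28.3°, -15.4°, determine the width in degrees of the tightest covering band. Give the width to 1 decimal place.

Sort the longitudes: -46.3°, -44.1°, -41.7°, -38.8°, -35.0°, -28.3°, -16.3°, -15.4°.
Eastward gaps between consecutive values (wrapping around): 2.2°, 2.4°, 2.9°, 3.8°, 6.7°, 12.0°, 0.9°, 329.1°.
Largest gap = 329.1° ⇒ minimal covering band is its complement: 360° − 329.1° = 30.9°.
Band runs from -46.3° eastward to -15.4°.

30.9°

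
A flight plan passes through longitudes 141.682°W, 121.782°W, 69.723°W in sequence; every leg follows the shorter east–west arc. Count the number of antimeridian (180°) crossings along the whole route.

0

Leg 1: -141.682° → -121.782°, shortest Δλ = 19.9° (east) — does not cross 180°.
Leg 2: -121.782° → -69.723°, shortest Δλ = 52.059° (east) — does not cross 180°.
Total crossings: 0.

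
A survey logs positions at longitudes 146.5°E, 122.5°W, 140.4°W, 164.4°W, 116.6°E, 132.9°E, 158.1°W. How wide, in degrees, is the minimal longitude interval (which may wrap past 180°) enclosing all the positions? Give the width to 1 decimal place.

120.9°

Sort the longitudes: -164.4°, -158.1°, -140.4°, -122.5°, +116.6°, +132.9°, +146.5°.
Eastward gaps between consecutive values (wrapping around): 6.3°, 17.7°, 17.9°, 239.1°, 16.3°, 13.6°, 49.1°.
Largest gap = 239.1° ⇒ minimal covering band is its complement: 360° − 239.1° = 120.9°.
Band runs from +116.6° eastward to -122.5°, crossing the antimeridian.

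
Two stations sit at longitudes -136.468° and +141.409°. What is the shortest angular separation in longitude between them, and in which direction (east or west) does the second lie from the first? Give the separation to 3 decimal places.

82.123° west

Raw difference: 141.409 − -136.468 = 277.877°.
Normalise into (−180°, 180°]: 277.877° − 360° = -82.123°.
Negative ⇒ the second point lies to the west; separation 82.123°.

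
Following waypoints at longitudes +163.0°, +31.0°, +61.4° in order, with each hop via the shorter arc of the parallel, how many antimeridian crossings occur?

0

Leg 1: +163.0° → +31.0°, shortest Δλ = -132.0° (west) — does not cross 180°.
Leg 2: +31.0° → +61.4°, shortest Δλ = 30.4° (east) — does not cross 180°.
Total crossings: 0.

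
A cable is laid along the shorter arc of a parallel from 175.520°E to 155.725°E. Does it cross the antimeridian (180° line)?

Signed shortest Δλ = ((155.725 − 175.520 + 180) mod 360) − 180 = -19.795°.
Going west by 19.795° from +175.520° reaches +155.725° without touching 180°.

No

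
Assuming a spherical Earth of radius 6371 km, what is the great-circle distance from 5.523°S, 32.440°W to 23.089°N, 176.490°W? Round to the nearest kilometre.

15697 km

Δλ = -176.490 − -32.440 = -144.050°.
Δφ = 23.089 − -5.523 = 28.612°.
a = sin²(Δφ/2) + cos φ₁ · cos φ₂ · sin²(Δλ/2) = 0.889485.
c = 2·atan2(√a, √(1−a)) = 2.46382 rad → d = 6371·c ≈ 15696.99 km.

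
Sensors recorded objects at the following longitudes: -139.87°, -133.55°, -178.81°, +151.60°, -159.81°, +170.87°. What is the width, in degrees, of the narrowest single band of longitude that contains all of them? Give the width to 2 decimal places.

Sort the longitudes: -178.81°, -159.81°, -139.87°, -133.55°, +151.60°, +170.87°.
Eastward gaps between consecutive values (wrapping around): 19.00°, 19.94°, 6.32°, 285.15°, 19.27°, 10.32°.
Largest gap = 285.15° ⇒ minimal covering band is its complement: 360° − 285.15° = 74.85°.
Band runs from +151.60° eastward to -133.55°, crossing the antimeridian.

74.85°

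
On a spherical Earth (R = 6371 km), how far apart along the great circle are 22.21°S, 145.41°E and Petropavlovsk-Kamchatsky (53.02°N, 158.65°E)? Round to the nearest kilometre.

8463 km

Δλ = 158.65 − 145.41 = 13.24°.
Δφ = 53.02 − -22.21 = 75.23°.
a = sin²(Δφ/2) + cos φ₁ · cos φ₂ · sin²(Δλ/2) = 0.379932.
c = 2·atan2(√a, √(1−a)) = 1.32829 rad → d = 6371·c ≈ 8462.53 km.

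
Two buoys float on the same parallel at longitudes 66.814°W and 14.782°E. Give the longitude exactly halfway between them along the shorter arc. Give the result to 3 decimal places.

26.016°W

Signed shortest Δλ from -66.814° to +14.782° is +81.596°.
Midpoint longitude = -66.814° + (+81.596°)/2 = -66.814° + 40.798° = -26.016°.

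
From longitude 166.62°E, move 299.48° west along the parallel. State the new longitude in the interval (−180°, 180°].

132.86°W

Start at +166.62°; shift −299.48° → -132.86°.
-132.86° already lies in (−180°, 180°].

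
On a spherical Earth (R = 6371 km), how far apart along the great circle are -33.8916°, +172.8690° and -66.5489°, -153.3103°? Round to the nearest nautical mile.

2293 nmi

Δλ = -153.3103 − 172.8690 = -326.1793°; wrapped into (−180°, 180°]: 33.8207°.
Δφ = -66.5489 − -33.8916 = -32.6573°.
a = sin²(Δφ/2) + cos φ₁ · cos φ₂ · sin²(Δλ/2) = 0.106994.
c = 2·atan2(√a, √(1−a)) = 0.66646 rad → d = 6371·c ≈ 4246.04 km ≈ 2292.68 nmi.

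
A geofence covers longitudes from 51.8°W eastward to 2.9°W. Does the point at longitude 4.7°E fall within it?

Band width going east from -51.8° to -2.9°: ((-2.9 − -51.8) mod 360) = 48.9°.
Offset of +4.7° east of the west edge: ((4.7 − -51.8) mod 360) = 56.5°.
56.5° > 48.9° ⇒ outside.

No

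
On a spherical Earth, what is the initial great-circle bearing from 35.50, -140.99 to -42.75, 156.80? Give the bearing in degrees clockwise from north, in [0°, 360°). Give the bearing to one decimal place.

220.8°

Δλ = 156.80 − -140.99 = 297.79°; wrapped into (−180°, 180°]: -62.21°.
θ = atan2( sin Δλ · cos φ₂ , cos φ₁ · sin φ₂ − sin φ₁ · cos φ₂ · cos Δλ )
  = atan2(-0.64963, -0.75143) = -139.156° → normalised to [0°, 360°): 220.844°.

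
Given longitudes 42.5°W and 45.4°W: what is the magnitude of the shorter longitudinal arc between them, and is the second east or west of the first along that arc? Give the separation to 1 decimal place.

2.9° west

Raw difference: -45.4 − -42.5 = -2.9°.
Normalise into (−180°, 180°]: -2.9° stays -2.9°.
Negative ⇒ the second point lies to the west; separation 2.9°.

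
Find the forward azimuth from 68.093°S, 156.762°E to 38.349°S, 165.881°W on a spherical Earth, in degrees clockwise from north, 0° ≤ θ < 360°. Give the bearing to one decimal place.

Δλ = -165.881 − 156.762 = -322.643°; wrapped into (−180°, 180°]: 37.357°.
θ = atan2( sin Δλ · cos φ₂ , cos φ₁ · sin φ₂ − sin φ₁ · cos φ₂ · cos Δλ )
  = atan2(0.47586, 0.34687) = 53.911° → normalised to [0°, 360°): 53.911°.

53.9°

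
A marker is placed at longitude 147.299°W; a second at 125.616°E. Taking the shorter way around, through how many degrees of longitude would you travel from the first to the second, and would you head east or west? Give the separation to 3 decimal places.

87.085° west

Raw difference: 125.616 − -147.299 = 272.915°.
Normalise into (−180°, 180°]: 272.915° − 360° = -87.085°.
Negative ⇒ the second point lies to the west; separation 87.085°.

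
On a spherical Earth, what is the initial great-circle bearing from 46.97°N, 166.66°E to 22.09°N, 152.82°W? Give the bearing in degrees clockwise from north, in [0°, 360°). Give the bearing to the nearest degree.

113°

Δλ = -152.82 − 166.66 = -319.48°; wrapped into (−180°, 180°]: 40.52°.
θ = atan2( sin Δλ · cos φ₂ , cos φ₁ · sin φ₂ − sin φ₁ · cos φ₂ · cos Δλ )
  = atan2(0.60202, -0.25828) = 113.220° → normalised to [0°, 360°): 113.220°.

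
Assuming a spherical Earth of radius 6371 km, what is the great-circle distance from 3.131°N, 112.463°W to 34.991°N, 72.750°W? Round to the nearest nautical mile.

2921 nmi

Δλ = -72.750 − -112.463 = 39.713°.
Δφ = 34.991 − 3.131 = 31.860°.
a = sin²(Δφ/2) + cos φ₁ · cos φ₂ · sin²(Δλ/2) = 0.169707.
c = 2·atan2(√a, √(1−a)) = 0.84920 rad → d = 6371·c ≈ 5410.23 km ≈ 2921.29 nmi.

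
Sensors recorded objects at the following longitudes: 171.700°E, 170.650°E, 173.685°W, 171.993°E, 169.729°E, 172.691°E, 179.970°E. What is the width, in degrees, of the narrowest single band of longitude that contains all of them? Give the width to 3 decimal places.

Sort the longitudes: -173.685°, +169.729°, +170.650°, +171.700°, +171.993°, +172.691°, +179.970°.
Eastward gaps between consecutive values (wrapping around): 343.414°, 0.921°, 1.050°, 0.293°, 0.698°, 7.279°, 6.345°.
Largest gap = 343.414° ⇒ minimal covering band is its complement: 360° − 343.414° = 16.586°.
Band runs from +169.729° eastward to -173.685°, crossing the antimeridian.

16.586°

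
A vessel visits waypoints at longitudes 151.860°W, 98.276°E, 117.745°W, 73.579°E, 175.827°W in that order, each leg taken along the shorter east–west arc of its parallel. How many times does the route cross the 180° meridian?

4

Leg 1: -151.860° → +98.276°, shortest Δλ = -109.864° (west) — crosses 180°.
Leg 2: +98.276° → -117.745°, shortest Δλ = 143.979° (east) — crosses 180°.
Leg 3: -117.745° → +73.579°, shortest Δλ = -168.676° (west) — crosses 180°.
Leg 4: +73.579° → -175.827°, shortest Δλ = 110.594° (east) — crosses 180°.
Total crossings: 4.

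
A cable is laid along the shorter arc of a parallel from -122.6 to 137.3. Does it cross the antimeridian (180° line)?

Naïve |137.3 − -122.6| = 259.9° > 180°, so the shorter arc goes the other way round — across 180°.
Signed shortest Δλ = ((137.3 − -122.6 + 180) mod 360) − 180 = -100.1°.
Going west by 100.1° from -122.6° passes through 180° before reaching +137.3°.

Yes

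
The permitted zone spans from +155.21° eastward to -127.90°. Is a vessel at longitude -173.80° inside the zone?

Yes

Band width going east from +155.21° to -127.90°: ((-127.90 − 155.21) mod 360) = 76.89°.
Offset of -173.80° east of the west edge: ((-173.80 − 155.21) mod 360) = 30.99°.
30.99° ≤ 76.89° ⇒ inside.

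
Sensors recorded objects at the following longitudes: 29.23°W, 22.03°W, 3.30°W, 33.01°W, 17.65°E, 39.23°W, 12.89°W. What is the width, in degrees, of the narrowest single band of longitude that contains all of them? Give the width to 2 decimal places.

56.88°

Sort the longitudes: -39.23°, -33.01°, -29.23°, -22.03°, -12.89°, -3.30°, +17.65°.
Eastward gaps between consecutive values (wrapping around): 6.22°, 3.78°, 7.20°, 9.14°, 9.59°, 20.95°, 303.12°.
Largest gap = 303.12° ⇒ minimal covering band is its complement: 360° − 303.12° = 56.88°.
Band runs from -39.23° eastward to +17.65°.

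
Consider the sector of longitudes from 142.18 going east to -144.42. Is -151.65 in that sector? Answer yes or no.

Yes

Band width going east from +142.18° to -144.42°: ((-144.42 − 142.18) mod 360) = 73.40°.
Offset of -151.65° east of the west edge: ((-151.65 − 142.18) mod 360) = 66.17°.
66.17° ≤ 73.40° ⇒ inside.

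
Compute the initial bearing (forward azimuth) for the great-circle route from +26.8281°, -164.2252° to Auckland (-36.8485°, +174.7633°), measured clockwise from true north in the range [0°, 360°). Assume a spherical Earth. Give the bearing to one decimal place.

Δλ = 174.7633 − -164.2252 = 338.9885°; wrapped into (−180°, 180°]: -21.0115°.
θ = atan2( sin Δλ · cos φ₂ , cos φ₁ · sin φ₂ − sin φ₁ · cos φ₂ · cos Δλ )
  = atan2(-0.28692, -0.87229) = -161.792° → normalised to [0°, 360°): 198.208°.

198.2°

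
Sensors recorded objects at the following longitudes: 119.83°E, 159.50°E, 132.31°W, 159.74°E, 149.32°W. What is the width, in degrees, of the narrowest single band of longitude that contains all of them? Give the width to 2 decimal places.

Sort the longitudes: -149.32°, -132.31°, +119.83°, +159.50°, +159.74°.
Eastward gaps between consecutive values (wrapping around): 17.01°, 252.14°, 39.67°, 0.24°, 50.94°.
Largest gap = 252.14° ⇒ minimal covering band is its complement: 360° − 252.14° = 107.86°.
Band runs from +119.83° eastward to -132.31°, crossing the antimeridian.

107.86°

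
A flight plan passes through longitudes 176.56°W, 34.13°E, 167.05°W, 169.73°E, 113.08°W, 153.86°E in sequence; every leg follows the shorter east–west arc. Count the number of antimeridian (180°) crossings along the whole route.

Leg 1: -176.56° → +34.13°, shortest Δλ = -149.31° (west) — crosses 180°.
Leg 2: +34.13° → -167.05°, shortest Δλ = 158.82° (east) — crosses 180°.
Leg 3: -167.05° → +169.73°, shortest Δλ = -23.22° (west) — crosses 180°.
Leg 4: +169.73° → -113.08°, shortest Δλ = 77.19° (east) — crosses 180°.
Leg 5: -113.08° → +153.86°, shortest Δλ = -93.06° (west) — crosses 180°.
Total crossings: 5.

5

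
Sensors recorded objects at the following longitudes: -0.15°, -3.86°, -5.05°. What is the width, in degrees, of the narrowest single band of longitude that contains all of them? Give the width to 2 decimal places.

Sort the longitudes: -5.05°, -3.86°, -0.15°.
Eastward gaps between consecutive values (wrapping around): 1.19°, 3.71°, 355.10°.
Largest gap = 355.10° ⇒ minimal covering band is its complement: 360° − 355.10° = 4.90°.
Band runs from -5.05° eastward to -0.15°.

4.90°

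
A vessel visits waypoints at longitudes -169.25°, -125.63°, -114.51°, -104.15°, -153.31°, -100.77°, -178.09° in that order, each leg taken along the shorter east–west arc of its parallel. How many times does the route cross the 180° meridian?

Leg 1: -169.25° → -125.63°, shortest Δλ = 43.62° (east) — does not cross 180°.
Leg 2: -125.63° → -114.51°, shortest Δλ = 11.12° (east) — does not cross 180°.
Leg 3: -114.51° → -104.15°, shortest Δλ = 10.36° (east) — does not cross 180°.
Leg 4: -104.15° → -153.31°, shortest Δλ = -49.16° (west) — does not cross 180°.
Leg 5: -153.31° → -100.77°, shortest Δλ = 52.54° (east) — does not cross 180°.
Leg 6: -100.77° → -178.09°, shortest Δλ = -77.32° (west) — does not cross 180°.
Total crossings: 0.

0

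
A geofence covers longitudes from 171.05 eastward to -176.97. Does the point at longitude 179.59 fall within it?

Band width going east from +171.05° to -176.97°: ((-176.97 − 171.05) mod 360) = 11.98°.
Offset of +179.59° east of the west edge: ((179.59 − 171.05) mod 360) = 8.54°.
8.54° ≤ 11.98° ⇒ inside.

Yes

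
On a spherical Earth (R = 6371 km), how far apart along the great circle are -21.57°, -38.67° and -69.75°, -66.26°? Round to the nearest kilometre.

5664 km

Δλ = -66.26 − -38.67 = -27.59°.
Δφ = -69.75 − -21.57 = -48.18°.
a = sin²(Δφ/2) + cos φ₁ · cos φ₂ · sin²(Δλ/2) = 0.184905.
c = 2·atan2(√a, √(1−a)) = 0.88900 rad → d = 6371·c ≈ 5663.81 km.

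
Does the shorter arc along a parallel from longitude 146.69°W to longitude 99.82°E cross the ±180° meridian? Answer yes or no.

Naïve |99.82 − -146.69| = 246.51° > 180°, so the shorter arc goes the other way round — across 180°.
Signed shortest Δλ = ((99.82 − -146.69 + 180) mod 360) − 180 = -113.49°.
Going west by 113.49° from -146.69° passes through 180° before reaching +99.82°.

Yes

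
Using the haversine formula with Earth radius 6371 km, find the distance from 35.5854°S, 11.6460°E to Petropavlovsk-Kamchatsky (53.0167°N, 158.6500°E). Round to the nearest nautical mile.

Δλ = 158.6500 − 11.6460 = 147.0040°.
Δφ = 53.0167 − -35.5854 = 88.6021°.
a = sin²(Δφ/2) + cos φ₁ · cos φ₂ · sin²(Δλ/2) = 0.937584.
c = 2·atan2(√a, √(1−a)) = 2.63658 rad → d = 6371·c ≈ 16797.64 km ≈ 9070.00 nmi.

9070 nmi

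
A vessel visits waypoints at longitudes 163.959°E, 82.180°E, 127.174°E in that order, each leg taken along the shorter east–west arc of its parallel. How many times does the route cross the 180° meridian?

0

Leg 1: +163.959° → +82.180°, shortest Δλ = -81.779° (west) — does not cross 180°.
Leg 2: +82.180° → +127.174°, shortest Δλ = 44.994° (east) — does not cross 180°.
Total crossings: 0.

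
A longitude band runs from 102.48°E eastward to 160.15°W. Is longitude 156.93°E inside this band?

Band width going east from +102.48° to -160.15°: ((-160.15 − 102.48) mod 360) = 97.37°.
Offset of +156.93° east of the west edge: ((156.93 − 102.48) mod 360) = 54.45°.
54.45° ≤ 97.37° ⇒ inside.

Yes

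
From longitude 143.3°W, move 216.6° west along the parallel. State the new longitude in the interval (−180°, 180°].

Start at -143.3°; shift −216.6° → -359.9°.
-359.9° lies outside (−180°, 180°]; add 360° → +0.1°.

0.1°E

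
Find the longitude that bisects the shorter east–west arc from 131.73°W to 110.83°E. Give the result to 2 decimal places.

Signed shortest Δλ from -131.73° to +110.83° is -117.44°.
Midpoint longitude = -131.73° + (-117.44°)/2 = -131.73° − 58.72° = -190.45°.
Normalise into (−180°, 180°]: +169.55°.
(The naïve average (-131.73 + +110.83)/2 = -10.45° is on the wrong side of the globe.)

169.55°E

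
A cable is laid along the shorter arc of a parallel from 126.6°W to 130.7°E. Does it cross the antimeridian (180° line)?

Yes

Naïve |130.7 − -126.6| = 257.3° > 180°, so the shorter arc goes the other way round — across 180°.
Signed shortest Δλ = ((130.7 − -126.6 + 180) mod 360) − 180 = -102.7°.
Going west by 102.7° from -126.6° passes through 180° before reaching +130.7°.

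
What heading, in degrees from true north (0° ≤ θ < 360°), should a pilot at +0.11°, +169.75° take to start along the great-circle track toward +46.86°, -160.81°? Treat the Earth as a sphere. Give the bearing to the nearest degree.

Δλ = -160.81 − 169.75 = -330.56°; wrapped into (−180°, 180°]: 29.44°.
θ = atan2( sin Δλ · cos φ₂ , cos φ₁ · sin φ₂ − sin φ₁ · cos φ₂ · cos Δλ )
  = atan2(0.33609, 0.72854) = 24.765° → normalised to [0°, 360°): 24.765°.

25°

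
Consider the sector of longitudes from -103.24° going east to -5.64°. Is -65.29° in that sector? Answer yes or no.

Band width going east from -103.24° to -5.64°: ((-5.64 − -103.24) mod 360) = 97.60°.
Offset of -65.29° east of the west edge: ((-65.29 − -103.24) mod 360) = 37.95°.
37.95° ≤ 97.60° ⇒ inside.

Yes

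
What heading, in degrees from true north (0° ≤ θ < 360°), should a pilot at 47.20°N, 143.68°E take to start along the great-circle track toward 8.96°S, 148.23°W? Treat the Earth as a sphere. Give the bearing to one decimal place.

Δλ = -148.23 − 143.68 = -291.91°; wrapped into (−180°, 180°]: 68.09°.
θ = atan2( sin Δλ · cos φ₂ , cos φ₁ · sin φ₂ − sin φ₁ · cos φ₂ · cos Δλ )
  = atan2(0.91645, -0.37627) = 112.322° → normalised to [0°, 360°): 112.322°.

112.3°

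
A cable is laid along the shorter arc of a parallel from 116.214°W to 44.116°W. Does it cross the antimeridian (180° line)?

No

Signed shortest Δλ = ((-44.116 − -116.214 + 180) mod 360) − 180 = 72.098°.
Going east by 72.098° from -116.214° reaches -44.116° without touching 180°.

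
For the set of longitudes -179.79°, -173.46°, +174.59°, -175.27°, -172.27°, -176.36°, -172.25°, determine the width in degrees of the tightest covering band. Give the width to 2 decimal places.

13.16°

Sort the longitudes: -179.79°, -176.36°, -175.27°, -173.46°, -172.27°, -172.25°, +174.59°.
Eastward gaps between consecutive values (wrapping around): 3.43°, 1.09°, 1.81°, 1.19°, 0.02°, 346.84°, 5.62°.
Largest gap = 346.84° ⇒ minimal covering band is its complement: 360° − 346.84° = 13.16°.
Band runs from +174.59° eastward to -172.25°, crossing the antimeridian.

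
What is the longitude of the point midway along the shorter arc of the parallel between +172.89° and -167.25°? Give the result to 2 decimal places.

Signed shortest Δλ from +172.89° to -167.25° is +19.86°.
Midpoint longitude = +172.89° + (+19.86°)/2 = +172.89° + 9.93° = +182.82°.
Normalise into (−180°, 180°]: -177.18°.
(The naïve average (+172.89 + -167.25)/2 = 2.82° is on the wrong side of the globe.)

-177.18°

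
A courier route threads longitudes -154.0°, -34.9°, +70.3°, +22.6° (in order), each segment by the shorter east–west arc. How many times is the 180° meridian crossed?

0

Leg 1: -154.0° → -34.9°, shortest Δλ = 119.1° (east) — does not cross 180°.
Leg 2: -34.9° → +70.3°, shortest Δλ = 105.2° (east) — does not cross 180°.
Leg 3: +70.3° → +22.6°, shortest Δλ = -47.7° (west) — does not cross 180°.
Total crossings: 0.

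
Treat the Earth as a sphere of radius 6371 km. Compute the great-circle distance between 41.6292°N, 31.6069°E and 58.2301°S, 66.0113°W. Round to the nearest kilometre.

14243 km

Δλ = -66.0113 − 31.6069 = -97.6182°.
Δφ = -58.2301 − 41.6292 = -99.8593°.
a = sin²(Δφ/2) + cos φ₁ · cos φ₂ · sin²(Δλ/2) = 0.808473.
c = 2·atan2(√a, √(1−a)) = 2.23565 rad → d = 6371·c ≈ 14243.35 km.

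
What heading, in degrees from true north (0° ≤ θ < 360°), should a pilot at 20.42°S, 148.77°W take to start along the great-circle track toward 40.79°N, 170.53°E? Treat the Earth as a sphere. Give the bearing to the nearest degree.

Δλ = 170.53 − -148.77 = 319.30°; wrapped into (−180°, 180°]: -40.70°.
θ = atan2( sin Δλ · cos φ₂ , cos φ₁ · sin φ₂ − sin φ₁ · cos φ₂ · cos Δλ )
  = atan2(-0.49371, 0.81250) = -31.285° → normalised to [0°, 360°): 328.715°.

329°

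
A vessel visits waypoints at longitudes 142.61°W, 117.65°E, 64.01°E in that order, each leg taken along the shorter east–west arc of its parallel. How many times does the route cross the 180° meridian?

Leg 1: -142.61° → +117.65°, shortest Δλ = -99.74° (west) — crosses 180°.
Leg 2: +117.65° → +64.01°, shortest Δλ = -53.64° (west) — does not cross 180°.
Total crossings: 1.

1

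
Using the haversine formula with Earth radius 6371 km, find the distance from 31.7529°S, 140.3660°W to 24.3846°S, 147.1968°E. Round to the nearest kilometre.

7027 km

Δλ = 147.1968 − -140.3660 = 287.5628°; wrapped into (−180°, 180°]: -72.4372°.
Δφ = -24.3846 − -31.7529 = 7.3683°.
a = sin²(Δφ/2) + cos φ₁ · cos φ₂ · sin²(Δλ/2) = 0.274516.
c = 2·atan2(√a, √(1−a)) = 1.10295 rad → d = 6371·c ≈ 7026.87 km.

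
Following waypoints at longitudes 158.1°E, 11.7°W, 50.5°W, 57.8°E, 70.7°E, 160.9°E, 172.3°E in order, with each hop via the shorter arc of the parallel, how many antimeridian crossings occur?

0

Leg 1: +158.1° → -11.7°, shortest Δλ = -169.8° (west) — does not cross 180°.
Leg 2: -11.7° → -50.5°, shortest Δλ = -38.8° (west) — does not cross 180°.
Leg 3: -50.5° → +57.8°, shortest Δλ = 108.3° (east) — does not cross 180°.
Leg 4: +57.8° → +70.7°, shortest Δλ = 12.9° (east) — does not cross 180°.
Leg 5: +70.7° → +160.9°, shortest Δλ = 90.2° (east) — does not cross 180°.
Leg 6: +160.9° → +172.3°, shortest Δλ = 11.4° (east) — does not cross 180°.
Total crossings: 0.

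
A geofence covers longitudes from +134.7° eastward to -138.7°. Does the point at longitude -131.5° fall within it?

Band width going east from +134.7° to -138.7°: ((-138.7 − 134.7) mod 360) = 86.6°.
Offset of -131.5° east of the west edge: ((-131.5 − 134.7) mod 360) = 93.8°.
93.8° > 86.6° ⇒ outside.

No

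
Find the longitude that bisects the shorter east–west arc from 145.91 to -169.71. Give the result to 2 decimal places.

+168.10°

Signed shortest Δλ from +145.91° to -169.71° is +44.38°.
Midpoint longitude = +145.91° + (+44.38°)/2 = +145.91° + 22.19° = +168.10°.
(The naïve average (+145.91 + -169.71)/2 = -11.9° is on the wrong side of the globe.)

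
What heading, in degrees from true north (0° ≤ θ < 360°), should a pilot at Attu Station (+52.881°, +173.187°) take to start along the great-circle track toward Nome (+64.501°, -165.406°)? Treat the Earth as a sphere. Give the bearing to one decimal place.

34.9°

Δλ = -165.406 − 173.187 = -338.593°; wrapped into (−180°, 180°]: 21.407°.
θ = atan2( sin Δλ · cos φ₂ , cos φ₁ · sin φ₂ − sin φ₁ · cos φ₂ · cos Δλ )
  = atan2(0.15713, 0.22510) = 34.916° → normalised to [0°, 360°): 34.916°.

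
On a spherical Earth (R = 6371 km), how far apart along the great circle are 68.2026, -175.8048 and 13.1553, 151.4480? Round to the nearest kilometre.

Δλ = 151.4480 − -175.8048 = 327.2528°; wrapped into (−180°, 180°]: -32.7472°.
Δφ = 13.1553 − 68.2026 = -55.0473°.
a = sin²(Δφ/2) + cos φ₁ · cos φ₂ · sin²(Δλ/2) = 0.242284.
c = 2·atan2(√a, √(1−a)) = 1.02928 rad → d = 6371·c ≈ 6557.57 km.

6558 km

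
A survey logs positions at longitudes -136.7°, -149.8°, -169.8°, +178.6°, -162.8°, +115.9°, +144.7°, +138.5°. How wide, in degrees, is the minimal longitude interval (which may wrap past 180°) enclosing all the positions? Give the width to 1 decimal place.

Sort the longitudes: -169.8°, -162.8°, -149.8°, -136.7°, +115.9°, +138.5°, +144.7°, +178.6°.
Eastward gaps between consecutive values (wrapping around): 7.0°, 13.0°, 13.1°, 252.6°, 22.6°, 6.2°, 33.9°, 11.6°.
Largest gap = 252.6° ⇒ minimal covering band is its complement: 360° − 252.6° = 107.4°.
Band runs from +115.9° eastward to -136.7°, crossing the antimeridian.

107.4°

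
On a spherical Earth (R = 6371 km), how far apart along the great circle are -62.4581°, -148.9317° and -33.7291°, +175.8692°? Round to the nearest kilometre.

Δλ = 175.8692 − -148.9317 = 324.8009°; wrapped into (−180°, 180°]: -35.1991°.
Δφ = -33.7291 − -62.4581 = 28.7290°.
a = sin²(Δφ/2) + cos φ₁ · cos φ₂ · sin²(Δλ/2) = 0.096706.
c = 2·atan2(√a, √(1−a)) = 0.63244 rad → d = 6371·c ≈ 4029.28 km.

4029 km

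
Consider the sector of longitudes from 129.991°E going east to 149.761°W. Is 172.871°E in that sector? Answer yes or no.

Yes

Band width going east from +129.991° to -149.761°: ((-149.761 − 129.991) mod 360) = 80.248°.
Offset of +172.871° east of the west edge: ((172.871 − 129.991) mod 360) = 42.880°.
42.880° ≤ 80.248° ⇒ inside.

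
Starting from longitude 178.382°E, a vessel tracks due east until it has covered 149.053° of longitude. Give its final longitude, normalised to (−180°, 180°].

Start at +178.382°; shift +149.053° → +327.435°.
+327.435° lies outside (−180°, 180°]; subtract 360° → -32.565°.

32.565°W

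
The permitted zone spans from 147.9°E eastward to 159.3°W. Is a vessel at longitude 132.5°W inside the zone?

No

Band width going east from +147.9° to -159.3°: ((-159.3 − 147.9) mod 360) = 52.8°.
Offset of -132.5° east of the west edge: ((-132.5 − 147.9) mod 360) = 79.6°.
79.6° > 52.8° ⇒ outside.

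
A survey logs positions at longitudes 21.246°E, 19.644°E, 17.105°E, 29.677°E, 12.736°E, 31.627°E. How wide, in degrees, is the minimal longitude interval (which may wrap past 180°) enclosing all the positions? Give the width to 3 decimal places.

Sort the longitudes: +12.736°, +17.105°, +19.644°, +21.246°, +29.677°, +31.627°.
Eastward gaps between consecutive values (wrapping around): 4.369°, 2.539°, 1.602°, 8.431°, 1.950°, 341.109°.
Largest gap = 341.109° ⇒ minimal covering band is its complement: 360° − 341.109° = 18.891°.
Band runs from +12.736° eastward to +31.627°.

18.891°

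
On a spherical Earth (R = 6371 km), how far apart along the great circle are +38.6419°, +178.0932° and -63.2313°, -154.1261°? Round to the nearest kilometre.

Δλ = -154.1261 − 178.0932 = -332.2193°; wrapped into (−180°, 180°]: 27.7807°.
Δφ = -63.2313 − 38.6419 = -101.8732°.
a = sin²(Δφ/2) + cos φ₁ · cos φ₂ · sin²(Δλ/2) = 0.623147.
c = 2·atan2(√a, √(1−a)) = 1.81965 rad → d = 6371·c ≈ 11592.99 km.

11593 km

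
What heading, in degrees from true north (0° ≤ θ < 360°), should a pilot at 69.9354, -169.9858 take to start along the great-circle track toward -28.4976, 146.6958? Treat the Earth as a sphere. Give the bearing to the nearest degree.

218°

Δλ = 146.6958 − -169.9858 = 316.6816°; wrapped into (−180°, 180°]: -43.3184°.
θ = atan2( sin Δλ · cos φ₂ , cos φ₁ · sin φ₂ − sin φ₁ · cos φ₂ · cos Δλ )
  = atan2(-0.60293, -0.76428) = -141.731° → normalised to [0°, 360°): 218.269°.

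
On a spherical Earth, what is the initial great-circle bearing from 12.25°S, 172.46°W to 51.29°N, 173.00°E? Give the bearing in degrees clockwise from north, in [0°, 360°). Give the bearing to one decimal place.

Δλ = 173.00 − -172.46 = 345.46°; wrapped into (−180°, 180°]: -14.54°.
θ = atan2( sin Δλ · cos φ₂ , cos φ₁ · sin φ₂ − sin φ₁ · cos φ₂ · cos Δλ )
  = atan2(-0.15701, 0.89100) = -9.994° → normalised to [0°, 360°): 350.006°.

350.0°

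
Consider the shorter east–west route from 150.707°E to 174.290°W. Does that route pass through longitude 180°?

Yes

Naïve |-174.290 − 150.707| = 324.997° > 180°, so the shorter arc goes the other way round — across 180°.
Signed shortest Δλ = ((-174.290 − 150.707 + 180) mod 360) − 180 = 35.003°.
Going east by 35.003° from +150.707° passes through 180° before reaching -174.290°.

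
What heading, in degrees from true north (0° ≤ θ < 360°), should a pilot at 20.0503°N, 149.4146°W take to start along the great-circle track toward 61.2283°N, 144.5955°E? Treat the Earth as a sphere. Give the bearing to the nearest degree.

Δλ = 144.5955 − -149.4146 = 294.0101°; wrapped into (−180°, 180°]: -65.9899°.
θ = atan2( sin Δλ · cos φ₂ , cos φ₁ · sin φ₂ − sin φ₁ · cos φ₂ · cos Δλ )
  = atan2(-0.43967, 0.75627) = -30.172° → normalised to [0°, 360°): 329.828°.

330°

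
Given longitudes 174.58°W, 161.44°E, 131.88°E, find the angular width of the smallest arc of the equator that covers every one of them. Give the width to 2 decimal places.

53.54°

Sort the longitudes: -174.58°, +131.88°, +161.44°.
Eastward gaps between consecutive values (wrapping around): 306.46°, 29.56°, 23.98°.
Largest gap = 306.46° ⇒ minimal covering band is its complement: 360° − 306.46° = 53.54°.
Band runs from +131.88° eastward to -174.58°, crossing the antimeridian.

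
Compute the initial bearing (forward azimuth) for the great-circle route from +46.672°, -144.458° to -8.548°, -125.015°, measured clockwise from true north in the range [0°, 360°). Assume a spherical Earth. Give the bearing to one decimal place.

Δλ = -125.015 − -144.458 = 19.443°.
θ = atan2( sin Δλ · cos φ₂ , cos φ₁ · sin φ₂ − sin φ₁ · cos φ₂ · cos Δλ )
  = atan2(0.32917, -0.78033) = 157.128° → normalised to [0°, 360°): 157.128°.

157.1°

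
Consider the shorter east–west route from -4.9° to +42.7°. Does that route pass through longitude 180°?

No

Signed shortest Δλ = ((42.7 − -4.9 + 180) mod 360) − 180 = 47.6°.
Going east by 47.6° from -4.9° reaches +42.7° without touching 180°.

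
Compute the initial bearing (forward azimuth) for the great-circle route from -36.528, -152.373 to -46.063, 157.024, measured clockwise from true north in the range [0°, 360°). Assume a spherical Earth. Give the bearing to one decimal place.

Δλ = 157.024 − -152.373 = 309.397°; wrapped into (−180°, 180°]: -50.603°.
θ = atan2( sin Δλ · cos φ₂ , cos φ₁ · sin φ₂ − sin φ₁ · cos φ₂ · cos Δλ )
  = atan2(-0.53620, -0.31652) = -120.554° → normalised to [0°, 360°): 239.446°.

239.4°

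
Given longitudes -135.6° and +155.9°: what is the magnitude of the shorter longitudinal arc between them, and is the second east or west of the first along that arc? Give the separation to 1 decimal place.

68.5° west

Raw difference: 155.9 − -135.6 = 291.5°.
Normalise into (−180°, 180°]: 291.5° − 360° = -68.5°.
Negative ⇒ the second point lies to the west; separation 68.5°.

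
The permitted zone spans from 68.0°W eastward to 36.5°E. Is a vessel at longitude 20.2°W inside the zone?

Band width going east from -68.0° to +36.5°: ((36.5 − -68.0) mod 360) = 104.5°.
Offset of -20.2° east of the west edge: ((-20.2 − -68.0) mod 360) = 47.8°.
47.8° ≤ 104.5° ⇒ inside.

Yes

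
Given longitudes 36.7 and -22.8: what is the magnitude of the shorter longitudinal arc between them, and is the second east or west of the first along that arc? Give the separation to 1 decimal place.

Raw difference: -22.8 − 36.7 = -59.5°.
Normalise into (−180°, 180°]: -59.5° stays -59.5°.
Negative ⇒ the second point lies to the west; separation 59.5°.

59.5° west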